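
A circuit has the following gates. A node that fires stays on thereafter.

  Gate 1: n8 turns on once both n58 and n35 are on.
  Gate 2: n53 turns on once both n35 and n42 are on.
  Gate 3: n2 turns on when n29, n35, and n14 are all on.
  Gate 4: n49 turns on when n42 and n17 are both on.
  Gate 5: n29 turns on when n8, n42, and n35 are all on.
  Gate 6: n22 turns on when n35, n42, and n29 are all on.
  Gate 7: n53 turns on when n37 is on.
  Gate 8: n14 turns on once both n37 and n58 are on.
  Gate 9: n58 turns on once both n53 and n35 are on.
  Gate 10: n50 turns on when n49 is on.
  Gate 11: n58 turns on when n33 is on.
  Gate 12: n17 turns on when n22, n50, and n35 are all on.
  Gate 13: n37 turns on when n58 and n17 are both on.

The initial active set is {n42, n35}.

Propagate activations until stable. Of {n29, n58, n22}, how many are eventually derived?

3

n35 and n42 are on, so n53 turns on (Gate 2).
Gate 9: n53 and n35 on → n58 on.
n58 and n35 are on, so n8 turns on (Gate 1).
Gate 5: n8, n42, and n35 on → n29 on.
Gate 6: n35, n42, and n29 on → n22 on.
n29: reached.
n58: reached.
n22: reached.
All 3 are reached.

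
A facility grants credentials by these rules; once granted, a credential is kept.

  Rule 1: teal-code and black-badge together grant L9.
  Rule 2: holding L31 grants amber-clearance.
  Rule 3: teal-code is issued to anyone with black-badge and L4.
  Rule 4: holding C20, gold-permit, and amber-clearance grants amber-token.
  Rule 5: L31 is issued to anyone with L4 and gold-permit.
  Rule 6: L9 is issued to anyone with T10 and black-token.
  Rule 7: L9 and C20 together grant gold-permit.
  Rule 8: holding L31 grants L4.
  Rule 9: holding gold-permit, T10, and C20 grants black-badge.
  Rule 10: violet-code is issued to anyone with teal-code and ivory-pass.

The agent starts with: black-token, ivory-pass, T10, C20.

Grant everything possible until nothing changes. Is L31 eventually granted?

No

L31 would need L4 and gold-permit (Rule 5), but L4 is never granted.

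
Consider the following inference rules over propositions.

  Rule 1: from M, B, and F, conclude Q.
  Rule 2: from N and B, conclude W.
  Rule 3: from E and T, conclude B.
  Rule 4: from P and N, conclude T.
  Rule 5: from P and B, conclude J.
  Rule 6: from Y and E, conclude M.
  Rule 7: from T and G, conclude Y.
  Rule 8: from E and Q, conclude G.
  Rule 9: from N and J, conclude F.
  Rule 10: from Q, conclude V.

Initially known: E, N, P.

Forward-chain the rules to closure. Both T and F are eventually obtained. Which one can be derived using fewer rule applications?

T

T: From P and N, Rule 4 gives T. [1 rule application]
F: P and N hold, so T follows (Rule 4). From E and T, Rule 3 gives B. From P and B, Rule 5 gives J. N and J hold, so F follows (Rule 9). [4 rule applications]
T needs fewer.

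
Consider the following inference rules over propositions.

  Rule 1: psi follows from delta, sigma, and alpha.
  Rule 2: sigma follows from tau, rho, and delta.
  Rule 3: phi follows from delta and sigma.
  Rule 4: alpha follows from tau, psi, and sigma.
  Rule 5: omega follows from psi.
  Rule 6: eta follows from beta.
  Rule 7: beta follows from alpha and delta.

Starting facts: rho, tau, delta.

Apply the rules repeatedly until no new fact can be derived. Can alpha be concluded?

alpha would need tau, psi, and sigma (Rule 4), but psi is never established.

No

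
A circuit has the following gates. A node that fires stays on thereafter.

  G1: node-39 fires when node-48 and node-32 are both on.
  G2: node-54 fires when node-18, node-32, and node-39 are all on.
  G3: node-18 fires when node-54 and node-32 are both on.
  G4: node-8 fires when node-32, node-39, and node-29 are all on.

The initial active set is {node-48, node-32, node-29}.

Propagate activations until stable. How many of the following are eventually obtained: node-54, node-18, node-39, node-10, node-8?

G1: node-48 and node-32 on → node-39 on.
node-32, node-39, and node-29 are on, so node-8 fires (G4).
node-54 would need node-18, node-32, and node-39 (G2), but node-18 never turns on.
node-18 would need node-54 and node-32 (G3), but node-54 never turns on.
node-39: reached.
No rule produces node-10, and it is not given.
node-8: reached.
Reached: node-39 and node-8 — 2 of the 5.

2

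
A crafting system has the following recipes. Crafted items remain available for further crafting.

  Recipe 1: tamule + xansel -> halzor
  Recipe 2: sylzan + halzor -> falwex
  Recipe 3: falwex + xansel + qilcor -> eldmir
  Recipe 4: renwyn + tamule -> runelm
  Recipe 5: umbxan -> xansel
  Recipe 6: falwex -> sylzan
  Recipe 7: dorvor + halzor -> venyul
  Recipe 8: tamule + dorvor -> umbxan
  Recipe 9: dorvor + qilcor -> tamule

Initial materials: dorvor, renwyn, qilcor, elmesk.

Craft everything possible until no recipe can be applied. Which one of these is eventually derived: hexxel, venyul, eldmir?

venyul

dorvor + qilcor -> tamule (Recipe 9).
tamule + dorvor -> umbxan (Recipe 8).
Using Recipe 5, umbxan makes xansel.
tamule + xansel -> halzor (Recipe 1).
dorvor + halzor -> venyul (Recipe 7).
No rule produces hexxel, and it is not given. eldmir would need falwex, xansel, and qilcor (Recipe 3), but falwex is never obtained.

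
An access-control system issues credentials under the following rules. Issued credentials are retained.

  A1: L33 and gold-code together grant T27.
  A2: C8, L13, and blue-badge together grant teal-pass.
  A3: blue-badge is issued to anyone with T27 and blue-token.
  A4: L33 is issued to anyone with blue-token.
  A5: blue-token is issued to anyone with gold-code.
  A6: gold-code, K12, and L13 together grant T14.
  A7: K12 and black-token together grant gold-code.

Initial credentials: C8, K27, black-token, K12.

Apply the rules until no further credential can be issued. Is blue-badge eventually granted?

Holding K12 and black-token grants gold-code (A7).
Holding gold-code grants blue-token (A5).
Holding blue-token grants L33 (A4).
Holding L33 and gold-code grants T27 (A1).
Holding T27 and blue-token grants blue-badge (A3).

Yes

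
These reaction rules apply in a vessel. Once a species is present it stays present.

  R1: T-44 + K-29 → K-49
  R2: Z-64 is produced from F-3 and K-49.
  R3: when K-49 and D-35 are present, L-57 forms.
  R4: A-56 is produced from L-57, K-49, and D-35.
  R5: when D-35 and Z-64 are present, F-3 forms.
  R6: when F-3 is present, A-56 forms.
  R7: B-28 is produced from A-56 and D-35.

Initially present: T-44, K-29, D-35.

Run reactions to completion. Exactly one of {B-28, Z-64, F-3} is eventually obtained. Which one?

T-44 and K-29 present → K-49 forms (R1).
K-49 and D-35 present → L-57 forms (R3).
L-57, K-49, and D-35 present → A-56 forms (R4).
A-56 and D-35 present → B-28 forms (R7).
F-3 would need D-35 and Z-64 (R5), but Z-64 never forms. Z-64 would need F-3 and K-49 (R2), but F-3 never forms.

B-28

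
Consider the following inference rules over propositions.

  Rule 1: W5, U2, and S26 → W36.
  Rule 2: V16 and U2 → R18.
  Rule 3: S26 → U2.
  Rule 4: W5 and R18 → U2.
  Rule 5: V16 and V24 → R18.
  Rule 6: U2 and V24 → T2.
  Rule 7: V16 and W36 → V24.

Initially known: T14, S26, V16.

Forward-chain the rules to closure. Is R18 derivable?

From S26, Rule 3 gives U2.
V16 and U2 hold, so R18 follows (Rule 2).

Yes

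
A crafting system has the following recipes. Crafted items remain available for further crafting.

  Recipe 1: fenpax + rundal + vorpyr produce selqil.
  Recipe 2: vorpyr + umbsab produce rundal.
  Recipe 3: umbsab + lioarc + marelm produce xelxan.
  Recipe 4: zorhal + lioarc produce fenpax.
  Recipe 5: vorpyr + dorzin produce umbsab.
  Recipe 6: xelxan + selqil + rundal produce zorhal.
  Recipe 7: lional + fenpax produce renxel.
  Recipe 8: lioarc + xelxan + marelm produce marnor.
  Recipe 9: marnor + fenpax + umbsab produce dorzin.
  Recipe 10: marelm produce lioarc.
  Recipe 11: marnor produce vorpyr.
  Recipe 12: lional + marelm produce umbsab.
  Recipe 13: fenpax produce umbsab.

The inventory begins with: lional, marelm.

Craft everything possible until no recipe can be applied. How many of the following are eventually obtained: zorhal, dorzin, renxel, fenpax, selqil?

0

zorhal would need xelxan, selqil, and rundal (Recipe 6), but selqil is never obtained.
dorzin would need marnor, fenpax, and umbsab (Recipe 9), but fenpax is never obtained.
renxel would need lional and fenpax (Recipe 7), but fenpax is never obtained.
fenpax would need zorhal and lioarc (Recipe 4), but zorhal is never obtained.
selqil would need fenpax, rundal, and vorpyr (Recipe 1), but fenpax is never obtained.
None of the 5 are reached.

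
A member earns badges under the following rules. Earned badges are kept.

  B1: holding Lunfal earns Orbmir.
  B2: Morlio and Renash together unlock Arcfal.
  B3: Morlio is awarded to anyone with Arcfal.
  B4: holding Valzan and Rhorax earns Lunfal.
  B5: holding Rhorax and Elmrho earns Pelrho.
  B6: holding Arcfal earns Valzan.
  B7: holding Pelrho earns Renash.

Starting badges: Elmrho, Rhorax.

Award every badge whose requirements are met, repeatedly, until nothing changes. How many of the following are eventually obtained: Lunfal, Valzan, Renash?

1

With Rhorax and Elmrho, Pelrho is earned (B5).
With Pelrho, Renash is earned (B7).
Lunfal would need Valzan and Rhorax (B4), but Valzan is never earned.
Valzan would need Arcfal (B6), but Arcfal is never earned.
Renash: reached.
Reached: Renash — 1 of the 3.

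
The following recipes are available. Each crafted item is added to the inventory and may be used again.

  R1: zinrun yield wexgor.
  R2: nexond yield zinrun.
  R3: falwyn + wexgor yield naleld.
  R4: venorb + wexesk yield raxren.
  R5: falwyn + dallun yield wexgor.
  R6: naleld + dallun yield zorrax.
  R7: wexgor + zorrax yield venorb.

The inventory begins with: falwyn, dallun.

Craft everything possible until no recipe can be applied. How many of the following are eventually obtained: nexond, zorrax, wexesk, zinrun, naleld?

falwyn + dallun → wexgor (R5).
Using R3, falwyn and wexgor make naleld.
Using R6, naleld and dallun make zorrax.
No rule produces nexond, and it is not given.
zorrax: reached.
No rule produces wexesk, and it is not given.
zinrun would need nexond (R2), but nexond is never obtained.
naleld: reached.
Reached: zorrax and naleld — 2 of the 5.

2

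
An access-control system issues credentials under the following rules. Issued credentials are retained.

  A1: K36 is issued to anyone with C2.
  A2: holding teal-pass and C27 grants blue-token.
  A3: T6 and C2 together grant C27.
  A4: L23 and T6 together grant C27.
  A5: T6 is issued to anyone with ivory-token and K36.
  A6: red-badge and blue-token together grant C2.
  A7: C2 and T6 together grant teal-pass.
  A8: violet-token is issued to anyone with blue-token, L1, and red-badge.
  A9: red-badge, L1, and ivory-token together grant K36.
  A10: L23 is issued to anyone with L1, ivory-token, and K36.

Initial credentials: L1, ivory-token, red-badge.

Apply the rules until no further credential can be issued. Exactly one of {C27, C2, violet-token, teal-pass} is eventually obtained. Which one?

Holding red-badge, L1, and ivory-token grants K36 (A9).
Holding ivory-token and K36 grants T6 (A5).
Holding L1, ivory-token, and K36 grants L23 (A10).
Holding L23 and T6 grants C27 (A4).
teal-pass would need C2 and T6 (A7), but C2 is never granted. violet-token would need blue-token, L1, and red-badge (A8), but blue-token is never granted. C2 would need red-badge and blue-token (A6), but blue-token is never granted.

C27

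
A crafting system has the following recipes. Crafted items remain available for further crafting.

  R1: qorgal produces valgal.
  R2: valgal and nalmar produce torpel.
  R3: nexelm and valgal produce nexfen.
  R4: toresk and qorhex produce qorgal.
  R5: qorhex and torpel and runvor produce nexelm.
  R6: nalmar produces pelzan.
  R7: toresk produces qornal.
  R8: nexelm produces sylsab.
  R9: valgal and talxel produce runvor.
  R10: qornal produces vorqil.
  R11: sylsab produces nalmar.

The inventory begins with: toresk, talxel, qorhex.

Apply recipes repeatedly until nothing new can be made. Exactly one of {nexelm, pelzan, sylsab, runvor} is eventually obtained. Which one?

toresk and qorhex → qorgal (R4).
Using R1, qorgal makes valgal.
valgal and talxel → runvor (R9).
sylsab would need nexelm (R8), but nexelm is never obtained. nexelm would need qorhex, torpel, and runvor (R5), but torpel is never obtained. pelzan would need nalmar (R6), but nalmar is never obtained.

runvor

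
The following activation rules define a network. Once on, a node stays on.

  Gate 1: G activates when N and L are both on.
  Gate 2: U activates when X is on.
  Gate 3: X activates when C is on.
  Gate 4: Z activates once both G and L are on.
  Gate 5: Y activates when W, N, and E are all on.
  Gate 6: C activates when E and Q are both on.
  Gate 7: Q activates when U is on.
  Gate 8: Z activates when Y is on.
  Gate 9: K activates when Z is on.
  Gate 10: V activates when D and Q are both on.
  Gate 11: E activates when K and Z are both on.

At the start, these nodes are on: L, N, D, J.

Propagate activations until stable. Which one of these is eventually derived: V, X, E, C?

E

N and L are on, so G activates (Gate 1).
G and L are on, so Z activates (Gate 4).
Gate 9: Z on → K on.
Gate 11: K and Z on → E on.
C would need E and Q (Gate 6), but Q never turns on. X would need C (Gate 3), but C never turns on. V would need D and Q (Gate 10), but Q never turns on.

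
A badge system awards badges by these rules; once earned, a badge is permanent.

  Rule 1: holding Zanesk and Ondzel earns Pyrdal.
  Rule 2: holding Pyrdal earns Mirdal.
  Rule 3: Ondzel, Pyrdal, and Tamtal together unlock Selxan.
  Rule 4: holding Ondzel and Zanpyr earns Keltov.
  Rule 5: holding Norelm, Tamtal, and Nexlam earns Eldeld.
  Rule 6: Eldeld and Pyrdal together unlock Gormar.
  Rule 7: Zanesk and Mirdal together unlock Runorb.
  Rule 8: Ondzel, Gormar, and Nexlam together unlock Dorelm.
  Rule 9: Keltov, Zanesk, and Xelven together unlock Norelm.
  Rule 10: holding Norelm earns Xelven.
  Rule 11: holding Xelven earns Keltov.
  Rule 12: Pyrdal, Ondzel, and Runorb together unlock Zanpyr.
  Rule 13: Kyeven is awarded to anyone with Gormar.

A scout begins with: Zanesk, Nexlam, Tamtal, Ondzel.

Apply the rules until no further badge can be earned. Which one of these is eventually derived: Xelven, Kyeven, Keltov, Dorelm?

Keltov

With Zanesk and Ondzel, Pyrdal is earned (Rule 1).
With Pyrdal, Mirdal is earned (Rule 2).
With Zanesk and Mirdal, Runorb is earned (Rule 7).
With Pyrdal, Ondzel, and Runorb, Zanpyr is earned (Rule 12).
With Ondzel and Zanpyr, Keltov is earned (Rule 4).
Kyeven would need Gormar (Rule 13), but Gormar is never earned. Dorelm would need Ondzel, Gormar, and Nexlam (Rule 8), but Gormar is never earned. Xelven would need Norelm (Rule 10), but Norelm is never earned.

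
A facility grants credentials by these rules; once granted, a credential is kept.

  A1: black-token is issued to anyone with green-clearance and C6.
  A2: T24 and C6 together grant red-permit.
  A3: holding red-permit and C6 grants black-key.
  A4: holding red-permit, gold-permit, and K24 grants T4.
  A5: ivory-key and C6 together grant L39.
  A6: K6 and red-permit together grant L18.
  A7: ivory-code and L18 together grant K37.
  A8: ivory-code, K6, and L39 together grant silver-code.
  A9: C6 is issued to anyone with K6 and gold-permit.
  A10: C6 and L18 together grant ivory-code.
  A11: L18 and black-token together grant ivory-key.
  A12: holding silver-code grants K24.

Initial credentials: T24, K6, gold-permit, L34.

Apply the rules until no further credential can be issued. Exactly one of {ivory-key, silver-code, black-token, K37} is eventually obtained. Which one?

K37

Holding K6 and gold-permit grants C6 (A9).
Holding T24 and C6 grants red-permit (A2).
Holding K6 and red-permit grants L18 (A6).
Holding C6 and L18 grants ivory-code (A10).
Holding ivory-code and L18 grants K37 (A7).
black-token would need green-clearance and C6 (A1), but green-clearance is never granted. ivory-key would need L18 and black-token (A11), but black-token is never granted. silver-code would need ivory-code, K6, and L39 (A8), but L39 is never granted.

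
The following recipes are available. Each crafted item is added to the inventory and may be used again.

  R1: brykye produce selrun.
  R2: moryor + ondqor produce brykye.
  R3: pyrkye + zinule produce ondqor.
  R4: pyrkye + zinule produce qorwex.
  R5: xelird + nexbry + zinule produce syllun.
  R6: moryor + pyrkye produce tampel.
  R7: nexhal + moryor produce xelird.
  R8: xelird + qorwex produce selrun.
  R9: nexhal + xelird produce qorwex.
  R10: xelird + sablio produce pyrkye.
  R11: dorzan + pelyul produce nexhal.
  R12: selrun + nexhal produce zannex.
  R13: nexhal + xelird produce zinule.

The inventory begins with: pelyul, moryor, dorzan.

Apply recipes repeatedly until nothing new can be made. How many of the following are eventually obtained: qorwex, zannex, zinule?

Using R11, dorzan and pelyul make nexhal.
nexhal + moryor → xelird (R7).
Using R9, nexhal and xelird make qorwex.
Using R13, nexhal and xelird make zinule.
xelird + qorwex → selrun (R8).
Using R12, selrun and nexhal make zannex.
qorwex: reached.
zannex: reached.
zinule: reached.
All 3 are reached.

3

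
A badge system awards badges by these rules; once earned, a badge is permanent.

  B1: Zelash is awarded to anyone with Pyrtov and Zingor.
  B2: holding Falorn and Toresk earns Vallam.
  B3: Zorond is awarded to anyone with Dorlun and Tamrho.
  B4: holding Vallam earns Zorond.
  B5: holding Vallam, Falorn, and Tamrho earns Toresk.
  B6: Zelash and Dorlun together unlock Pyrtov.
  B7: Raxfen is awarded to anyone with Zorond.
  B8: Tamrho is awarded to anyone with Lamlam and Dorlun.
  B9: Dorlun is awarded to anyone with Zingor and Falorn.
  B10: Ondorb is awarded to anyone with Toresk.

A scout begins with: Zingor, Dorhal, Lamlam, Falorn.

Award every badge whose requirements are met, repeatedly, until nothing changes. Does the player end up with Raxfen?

Yes

With Zingor and Falorn, Dorlun is earned (B9).
With Lamlam and Dorlun, Tamrho is earned (B8).
With Dorlun and Tamrho, Zorond is earned (B3).
With Zorond, Raxfen is earned (B7).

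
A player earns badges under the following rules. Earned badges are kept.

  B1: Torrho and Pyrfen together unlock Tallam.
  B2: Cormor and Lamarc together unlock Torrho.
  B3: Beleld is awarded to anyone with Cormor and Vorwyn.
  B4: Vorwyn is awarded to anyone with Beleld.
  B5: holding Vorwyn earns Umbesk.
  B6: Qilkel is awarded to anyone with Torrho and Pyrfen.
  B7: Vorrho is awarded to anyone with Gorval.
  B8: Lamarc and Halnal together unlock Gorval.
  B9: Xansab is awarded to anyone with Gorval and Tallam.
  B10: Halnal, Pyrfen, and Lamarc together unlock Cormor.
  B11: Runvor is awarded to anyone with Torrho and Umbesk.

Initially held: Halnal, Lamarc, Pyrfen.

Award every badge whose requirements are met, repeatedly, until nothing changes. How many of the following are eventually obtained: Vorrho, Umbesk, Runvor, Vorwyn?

1

With Lamarc and Halnal, Gorval is earned (B8).
With Gorval, Vorrho is earned (B7).
Vorrho: reached.
Umbesk would need Vorwyn (B5), but Vorwyn is never earned.
Runvor would need Torrho and Umbesk (B11), but Umbesk is never earned.
Vorwyn would need Beleld (B4), but Beleld is never earned.
Reached: Vorrho — 1 of the 4.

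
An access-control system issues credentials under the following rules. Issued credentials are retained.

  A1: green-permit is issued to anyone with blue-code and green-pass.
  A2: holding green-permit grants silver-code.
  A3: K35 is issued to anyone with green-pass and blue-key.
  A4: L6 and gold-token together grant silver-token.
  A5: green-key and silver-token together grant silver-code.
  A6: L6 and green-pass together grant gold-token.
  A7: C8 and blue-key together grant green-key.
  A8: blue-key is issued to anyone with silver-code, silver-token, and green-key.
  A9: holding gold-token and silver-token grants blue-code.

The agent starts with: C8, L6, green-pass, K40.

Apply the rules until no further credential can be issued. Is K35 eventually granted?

K35 would need green-pass and blue-key (A3), but blue-key is never granted.

No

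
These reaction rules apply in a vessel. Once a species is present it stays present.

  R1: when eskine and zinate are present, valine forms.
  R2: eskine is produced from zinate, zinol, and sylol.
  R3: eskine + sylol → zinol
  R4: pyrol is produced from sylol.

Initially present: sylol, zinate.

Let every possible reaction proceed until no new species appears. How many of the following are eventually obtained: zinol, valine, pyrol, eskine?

sylol present → pyrol forms (R4).
zinol would need eskine and sylol (R3), but eskine never forms.
valine would need eskine and zinate (R1), but eskine never forms.
pyrol: reached.
eskine would need zinate, zinol, and sylol (R2), but zinol never forms.
Reached: pyrol — 1 of the 4.

1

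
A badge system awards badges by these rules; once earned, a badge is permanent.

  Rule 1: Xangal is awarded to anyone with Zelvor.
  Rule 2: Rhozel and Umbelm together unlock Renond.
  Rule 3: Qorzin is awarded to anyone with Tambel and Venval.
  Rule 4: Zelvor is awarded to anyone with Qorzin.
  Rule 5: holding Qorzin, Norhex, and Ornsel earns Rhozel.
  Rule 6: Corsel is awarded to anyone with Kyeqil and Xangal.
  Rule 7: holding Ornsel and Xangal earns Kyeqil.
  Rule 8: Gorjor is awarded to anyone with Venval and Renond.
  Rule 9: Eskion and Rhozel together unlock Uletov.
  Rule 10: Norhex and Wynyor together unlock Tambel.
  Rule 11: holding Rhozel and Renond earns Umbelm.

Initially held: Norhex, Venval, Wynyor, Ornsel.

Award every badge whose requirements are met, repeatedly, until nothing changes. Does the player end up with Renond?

Renond would need Rhozel and Umbelm (Rule 2), but Umbelm is never earned.

No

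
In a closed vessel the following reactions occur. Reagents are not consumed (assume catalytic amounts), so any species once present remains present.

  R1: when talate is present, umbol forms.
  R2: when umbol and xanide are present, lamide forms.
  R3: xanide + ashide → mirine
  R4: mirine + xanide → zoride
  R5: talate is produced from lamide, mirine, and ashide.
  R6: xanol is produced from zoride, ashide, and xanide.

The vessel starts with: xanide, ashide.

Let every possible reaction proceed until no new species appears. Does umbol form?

No

umbol would need talate (R1), but talate never forms.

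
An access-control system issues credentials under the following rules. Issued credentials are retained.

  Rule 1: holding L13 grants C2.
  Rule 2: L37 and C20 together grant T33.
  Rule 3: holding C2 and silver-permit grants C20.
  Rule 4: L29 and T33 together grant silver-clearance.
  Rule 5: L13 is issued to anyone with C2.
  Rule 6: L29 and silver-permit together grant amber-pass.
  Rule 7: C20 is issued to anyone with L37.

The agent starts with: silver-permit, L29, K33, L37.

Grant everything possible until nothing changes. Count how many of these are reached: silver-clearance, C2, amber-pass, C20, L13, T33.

Holding L29 and silver-permit grants amber-pass (Rule 6).
Holding L37 grants C20 (Rule 7).
Holding L37 and C20 grants T33 (Rule 2).
Holding L29 and T33 grants silver-clearance (Rule 4).
silver-clearance: reached.
C2 would need L13 (Rule 1), but L13 is never granted.
amber-pass: reached.
C20: reached.
L13 would need C2 (Rule 5), but C2 is never granted.
T33: reached.
Reached: silver-clearance, amber-pass, C20, and T33 — 4 of the 6.

4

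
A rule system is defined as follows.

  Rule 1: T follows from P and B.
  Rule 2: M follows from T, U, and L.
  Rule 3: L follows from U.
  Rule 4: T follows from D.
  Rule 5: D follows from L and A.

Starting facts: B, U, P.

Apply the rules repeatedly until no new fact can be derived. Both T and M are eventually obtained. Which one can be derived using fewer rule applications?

T: From P and B, Rule 1 gives T. [1 rule application]
M: From P and B, Rule 1 gives T. From U, Rule 3 gives L. T, U, and L hold, so M follows (Rule 2). [3 rule applications]
T needs fewer.

T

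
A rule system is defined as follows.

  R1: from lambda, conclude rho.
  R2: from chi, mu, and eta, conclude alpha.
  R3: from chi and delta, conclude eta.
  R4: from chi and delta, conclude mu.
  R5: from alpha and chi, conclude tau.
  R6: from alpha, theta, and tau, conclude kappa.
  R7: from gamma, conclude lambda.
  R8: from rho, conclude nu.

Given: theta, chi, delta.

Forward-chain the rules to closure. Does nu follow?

nu would need rho (R8), but rho is never established.

No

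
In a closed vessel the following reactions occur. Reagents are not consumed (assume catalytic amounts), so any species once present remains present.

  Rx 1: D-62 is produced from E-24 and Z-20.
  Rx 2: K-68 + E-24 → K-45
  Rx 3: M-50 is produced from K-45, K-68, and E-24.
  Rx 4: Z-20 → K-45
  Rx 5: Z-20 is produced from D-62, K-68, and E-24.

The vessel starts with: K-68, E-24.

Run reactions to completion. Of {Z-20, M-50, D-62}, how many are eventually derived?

K-68 and E-24 present → K-45 forms (Rx 2).
K-45, K-68, and E-24 present → M-50 forms (Rx 3).
Z-20 would need D-62, K-68, and E-24 (Rx 5), but D-62 never forms.
M-50: reached.
D-62 would need E-24 and Z-20 (Rx 1), but Z-20 never forms.
Reached: M-50 — 1 of the 3.

1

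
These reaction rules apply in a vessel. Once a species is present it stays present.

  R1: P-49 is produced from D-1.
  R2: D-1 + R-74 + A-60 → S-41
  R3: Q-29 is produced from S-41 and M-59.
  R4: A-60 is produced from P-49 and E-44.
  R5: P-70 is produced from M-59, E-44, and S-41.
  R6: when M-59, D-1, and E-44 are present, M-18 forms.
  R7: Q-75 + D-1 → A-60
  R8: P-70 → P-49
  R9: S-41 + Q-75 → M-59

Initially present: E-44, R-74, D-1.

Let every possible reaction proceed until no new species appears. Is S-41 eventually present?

Yes

D-1 present → P-49 forms (R1).
P-49 and E-44 present → A-60 forms (R4).
D-1, R-74, and A-60 present → S-41 forms (R2).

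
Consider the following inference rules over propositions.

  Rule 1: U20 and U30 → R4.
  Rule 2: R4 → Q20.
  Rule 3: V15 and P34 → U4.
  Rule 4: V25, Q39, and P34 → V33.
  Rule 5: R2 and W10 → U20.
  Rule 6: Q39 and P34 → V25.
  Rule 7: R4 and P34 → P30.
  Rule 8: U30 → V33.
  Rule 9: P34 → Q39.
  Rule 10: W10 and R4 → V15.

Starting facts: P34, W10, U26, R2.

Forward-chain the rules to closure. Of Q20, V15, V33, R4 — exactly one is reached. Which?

From P34, Rule 9 gives Q39.
Q39 and P34 hold, so V25 follows (Rule 6).
From V25, Q39, and P34, Rule 4 gives V33.
Q20 would need R4 (Rule 2), but R4 is never established. R4 would need U20 and U30 (Rule 1), but U30 is never established. V15 would need W10 and R4 (Rule 10), but R4 is never established.

V33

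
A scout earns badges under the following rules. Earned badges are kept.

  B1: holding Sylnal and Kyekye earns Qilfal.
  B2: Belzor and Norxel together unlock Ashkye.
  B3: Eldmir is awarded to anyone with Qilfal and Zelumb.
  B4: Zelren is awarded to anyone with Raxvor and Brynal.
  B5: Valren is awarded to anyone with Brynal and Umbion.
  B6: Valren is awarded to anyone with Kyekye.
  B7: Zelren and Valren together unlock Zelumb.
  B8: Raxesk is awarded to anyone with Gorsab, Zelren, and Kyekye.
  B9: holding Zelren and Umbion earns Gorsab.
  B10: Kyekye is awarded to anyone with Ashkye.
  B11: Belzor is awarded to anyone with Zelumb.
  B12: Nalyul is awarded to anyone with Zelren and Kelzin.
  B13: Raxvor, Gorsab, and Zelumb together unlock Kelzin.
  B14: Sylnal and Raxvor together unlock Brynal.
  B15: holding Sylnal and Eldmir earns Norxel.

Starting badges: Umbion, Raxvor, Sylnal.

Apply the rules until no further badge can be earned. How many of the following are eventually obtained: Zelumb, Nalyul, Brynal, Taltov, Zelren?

With Sylnal and Raxvor, Brynal is earned (B14).
With Brynal and Umbion, Valren is earned (B5).
With Raxvor and Brynal, Zelren is earned (B4).
With Zelren and Valren, Zelumb is earned (B7).
With Zelren and Umbion, Gorsab is earned (B9).
With Raxvor, Gorsab, and Zelumb, Kelzin is earned (B13).
With Zelren and Kelzin, Nalyul is earned (B12).
Zelumb: reached.
Nalyul: reached.
Brynal: reached.
No rule produces Taltov, and it is not given.
Zelren: reached.
Reached: Zelumb, Nalyul, Brynal, and Zelren — 4 of the 5.

4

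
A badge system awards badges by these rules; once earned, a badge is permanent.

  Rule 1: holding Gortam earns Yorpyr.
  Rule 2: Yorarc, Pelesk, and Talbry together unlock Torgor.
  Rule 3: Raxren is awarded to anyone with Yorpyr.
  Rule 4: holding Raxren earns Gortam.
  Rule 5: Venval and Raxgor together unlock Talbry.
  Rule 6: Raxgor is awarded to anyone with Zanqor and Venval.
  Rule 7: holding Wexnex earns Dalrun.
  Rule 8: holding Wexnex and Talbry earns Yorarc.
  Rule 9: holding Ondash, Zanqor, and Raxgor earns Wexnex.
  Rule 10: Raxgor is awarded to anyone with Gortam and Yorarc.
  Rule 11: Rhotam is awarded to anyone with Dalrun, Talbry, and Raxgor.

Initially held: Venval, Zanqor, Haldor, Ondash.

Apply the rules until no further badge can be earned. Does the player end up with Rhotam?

Yes

With Zanqor and Venval, Raxgor is earned (Rule 6).
With Venval and Raxgor, Talbry is earned (Rule 5).
With Ondash, Zanqor, and Raxgor, Wexnex is earned (Rule 9).
With Wexnex, Dalrun is earned (Rule 7).
With Dalrun, Talbry, and Raxgor, Rhotam is earned (Rule 11).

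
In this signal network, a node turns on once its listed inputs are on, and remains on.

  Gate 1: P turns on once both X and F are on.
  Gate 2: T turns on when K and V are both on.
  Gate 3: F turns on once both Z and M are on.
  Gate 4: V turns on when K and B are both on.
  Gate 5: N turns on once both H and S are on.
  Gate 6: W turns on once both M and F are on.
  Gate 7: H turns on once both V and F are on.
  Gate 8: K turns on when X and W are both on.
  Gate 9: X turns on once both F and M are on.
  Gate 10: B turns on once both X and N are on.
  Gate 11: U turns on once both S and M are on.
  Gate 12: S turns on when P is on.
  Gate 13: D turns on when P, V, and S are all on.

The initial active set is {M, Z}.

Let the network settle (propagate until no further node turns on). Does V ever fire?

No

V would need K and B (Gate 4), but B never turns on.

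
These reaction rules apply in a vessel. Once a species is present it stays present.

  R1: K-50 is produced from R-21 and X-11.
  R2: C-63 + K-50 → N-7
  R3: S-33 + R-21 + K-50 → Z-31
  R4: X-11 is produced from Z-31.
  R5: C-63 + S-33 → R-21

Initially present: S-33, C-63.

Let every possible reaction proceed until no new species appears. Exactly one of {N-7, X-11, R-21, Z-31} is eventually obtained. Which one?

C-63 and S-33 present → R-21 forms (R5).
N-7 would need C-63 and K-50 (R2), but K-50 never forms. Z-31 would need S-33, R-21, and K-50 (R3), but K-50 never forms. X-11 would need Z-31 (R4), but Z-31 never forms.

R-21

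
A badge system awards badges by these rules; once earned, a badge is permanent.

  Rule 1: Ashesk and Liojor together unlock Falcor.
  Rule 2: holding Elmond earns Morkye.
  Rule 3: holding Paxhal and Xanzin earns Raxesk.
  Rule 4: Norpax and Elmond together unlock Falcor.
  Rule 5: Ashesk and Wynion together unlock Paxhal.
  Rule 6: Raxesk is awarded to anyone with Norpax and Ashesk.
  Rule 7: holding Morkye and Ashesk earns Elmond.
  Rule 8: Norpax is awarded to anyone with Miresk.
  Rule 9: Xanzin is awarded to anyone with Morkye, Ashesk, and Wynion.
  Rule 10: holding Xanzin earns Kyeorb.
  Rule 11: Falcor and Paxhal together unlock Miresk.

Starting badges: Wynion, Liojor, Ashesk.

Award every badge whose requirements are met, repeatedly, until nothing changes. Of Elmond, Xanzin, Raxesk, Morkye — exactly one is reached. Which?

With Ashesk and Wynion, Paxhal is earned (Rule 5).
With Ashesk and Liojor, Falcor is earned (Rule 1).
With Falcor and Paxhal, Miresk is earned (Rule 11).
With Miresk, Norpax is earned (Rule 8).
With Norpax and Ashesk, Raxesk is earned (Rule 6).
Elmond would need Morkye and Ashesk (Rule 7), but Morkye is never earned. Xanzin would need Morkye, Ashesk, and Wynion (Rule 9), but Morkye is never earned. Morkye would need Elmond (Rule 2), but Elmond is never earned.

Raxesk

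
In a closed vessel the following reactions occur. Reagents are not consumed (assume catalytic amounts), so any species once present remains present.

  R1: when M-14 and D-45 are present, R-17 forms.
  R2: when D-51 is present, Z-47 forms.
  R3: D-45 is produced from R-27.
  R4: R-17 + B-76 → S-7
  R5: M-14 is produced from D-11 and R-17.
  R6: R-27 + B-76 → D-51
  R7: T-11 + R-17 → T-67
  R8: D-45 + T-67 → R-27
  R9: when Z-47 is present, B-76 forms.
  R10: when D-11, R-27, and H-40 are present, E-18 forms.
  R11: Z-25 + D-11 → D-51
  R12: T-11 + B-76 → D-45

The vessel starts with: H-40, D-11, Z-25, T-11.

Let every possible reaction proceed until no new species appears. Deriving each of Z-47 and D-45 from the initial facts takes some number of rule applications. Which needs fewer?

Z-47

Z-47: Z-25 and D-11 present → D-51 forms (R11). D-51 present → Z-47 forms (R2). [2 rule applications]
D-45: Z-25 and D-11 present → D-51 forms (R11). D-51 present → Z-47 forms (R2). Z-47 present → B-76 forms (R9). T-11 and B-76 present → D-45 forms (R12). [4 rule applications]
Z-47 needs fewer.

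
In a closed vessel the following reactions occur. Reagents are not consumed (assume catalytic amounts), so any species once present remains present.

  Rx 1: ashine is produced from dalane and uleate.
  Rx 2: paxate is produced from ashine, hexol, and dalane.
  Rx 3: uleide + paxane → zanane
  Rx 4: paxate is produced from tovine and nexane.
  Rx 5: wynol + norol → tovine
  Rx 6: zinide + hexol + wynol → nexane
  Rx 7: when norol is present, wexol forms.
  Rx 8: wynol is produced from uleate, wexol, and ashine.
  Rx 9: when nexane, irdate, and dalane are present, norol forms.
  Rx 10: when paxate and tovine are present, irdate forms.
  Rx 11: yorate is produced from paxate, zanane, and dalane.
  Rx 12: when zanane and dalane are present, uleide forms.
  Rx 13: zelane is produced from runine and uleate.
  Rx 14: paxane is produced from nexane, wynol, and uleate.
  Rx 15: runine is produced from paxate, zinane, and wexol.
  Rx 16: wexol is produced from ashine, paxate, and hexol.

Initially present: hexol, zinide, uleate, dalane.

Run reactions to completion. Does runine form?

runine would need paxate, zinane, and wexol (Rx 15), but zinane never forms.

No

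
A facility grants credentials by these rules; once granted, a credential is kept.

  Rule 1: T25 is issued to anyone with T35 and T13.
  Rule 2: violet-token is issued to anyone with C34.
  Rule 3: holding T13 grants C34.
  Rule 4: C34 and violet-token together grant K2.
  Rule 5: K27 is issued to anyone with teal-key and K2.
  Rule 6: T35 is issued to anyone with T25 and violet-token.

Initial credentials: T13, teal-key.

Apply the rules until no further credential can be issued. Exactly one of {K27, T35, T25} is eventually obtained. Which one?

Holding T13 grants C34 (Rule 3).
Holding C34 grants violet-token (Rule 2).
Holding C34 and violet-token grants K2 (Rule 4).
Holding teal-key and K2 grants K27 (Rule 5).
T35 would need T25 and violet-token (Rule 6), but T25 is never granted. T25 would need T35 and T13 (Rule 1), but T35 is never granted.

K27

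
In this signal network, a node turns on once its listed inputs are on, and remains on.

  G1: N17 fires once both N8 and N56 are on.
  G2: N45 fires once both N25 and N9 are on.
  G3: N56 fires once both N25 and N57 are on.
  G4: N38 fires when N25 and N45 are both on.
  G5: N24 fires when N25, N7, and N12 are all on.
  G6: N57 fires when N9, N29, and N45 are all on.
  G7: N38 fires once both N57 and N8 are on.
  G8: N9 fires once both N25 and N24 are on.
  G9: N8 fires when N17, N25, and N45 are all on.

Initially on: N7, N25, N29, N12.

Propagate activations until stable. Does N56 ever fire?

Yes

G5: N25, N7, and N12 on → N24 on.
N25 and N24 are on, so N9 fires (G8).
G2: N25 and N9 on → N45 on.
G6: N9, N29, and N45 on → N57 on.
G3: N25 and N57 on → N56 on.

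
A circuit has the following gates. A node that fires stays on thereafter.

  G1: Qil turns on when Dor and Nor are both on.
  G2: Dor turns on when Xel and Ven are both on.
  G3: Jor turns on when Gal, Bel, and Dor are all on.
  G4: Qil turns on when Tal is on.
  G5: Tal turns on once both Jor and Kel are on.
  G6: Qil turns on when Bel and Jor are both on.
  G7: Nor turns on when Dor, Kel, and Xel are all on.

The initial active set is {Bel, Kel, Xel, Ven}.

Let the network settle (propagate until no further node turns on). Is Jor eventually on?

No

Jor would need Gal, Bel, and Dor (G3), but Gal never turns on.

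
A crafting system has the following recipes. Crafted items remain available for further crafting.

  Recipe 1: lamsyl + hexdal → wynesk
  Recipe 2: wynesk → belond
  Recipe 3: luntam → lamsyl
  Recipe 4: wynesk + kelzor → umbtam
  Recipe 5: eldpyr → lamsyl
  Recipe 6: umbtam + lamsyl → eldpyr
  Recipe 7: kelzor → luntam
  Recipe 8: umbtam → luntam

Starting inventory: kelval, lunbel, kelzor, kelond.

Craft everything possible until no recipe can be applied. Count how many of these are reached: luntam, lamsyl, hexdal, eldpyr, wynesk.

2

Using Recipe 7, kelzor makes luntam.
Using Recipe 3, luntam makes lamsyl.
luntam: reached.
lamsyl: reached.
No rule produces hexdal, and it is not given.
eldpyr would need umbtam and lamsyl (Recipe 6), but umbtam is never obtained.
wynesk would need lamsyl and hexdal (Recipe 1), but hexdal is never obtained.
Reached: luntam and lamsyl — 2 of the 5.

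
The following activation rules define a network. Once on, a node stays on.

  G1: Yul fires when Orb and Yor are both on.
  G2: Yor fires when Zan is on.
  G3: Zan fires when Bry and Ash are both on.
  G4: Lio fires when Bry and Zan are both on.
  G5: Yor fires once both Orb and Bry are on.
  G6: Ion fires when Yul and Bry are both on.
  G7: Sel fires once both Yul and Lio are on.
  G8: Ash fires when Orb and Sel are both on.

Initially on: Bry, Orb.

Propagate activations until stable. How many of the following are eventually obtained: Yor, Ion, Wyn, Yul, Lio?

3

G5: Orb and Bry on → Yor on.
Orb and Yor are on, so Yul fires (G1).
G6: Yul and Bry on → Ion on.
Yor: reached.
Ion: reached.
No rule produces Wyn, and it is not given.
Yul: reached.
Lio would need Bry and Zan (G4), but Zan never turns on.
Reached: Yor, Ion, and Yul — 3 of the 5.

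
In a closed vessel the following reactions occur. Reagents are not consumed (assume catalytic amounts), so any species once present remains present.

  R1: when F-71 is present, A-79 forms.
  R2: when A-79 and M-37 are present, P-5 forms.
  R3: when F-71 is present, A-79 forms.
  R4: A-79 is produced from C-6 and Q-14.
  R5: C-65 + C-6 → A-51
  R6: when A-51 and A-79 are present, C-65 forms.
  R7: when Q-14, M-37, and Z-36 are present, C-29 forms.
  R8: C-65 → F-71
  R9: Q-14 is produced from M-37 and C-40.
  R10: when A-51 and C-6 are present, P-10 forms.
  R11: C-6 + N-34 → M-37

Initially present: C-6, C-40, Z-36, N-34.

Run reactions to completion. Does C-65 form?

C-65 would need A-51 and A-79 (R6), but A-51 never forms.

No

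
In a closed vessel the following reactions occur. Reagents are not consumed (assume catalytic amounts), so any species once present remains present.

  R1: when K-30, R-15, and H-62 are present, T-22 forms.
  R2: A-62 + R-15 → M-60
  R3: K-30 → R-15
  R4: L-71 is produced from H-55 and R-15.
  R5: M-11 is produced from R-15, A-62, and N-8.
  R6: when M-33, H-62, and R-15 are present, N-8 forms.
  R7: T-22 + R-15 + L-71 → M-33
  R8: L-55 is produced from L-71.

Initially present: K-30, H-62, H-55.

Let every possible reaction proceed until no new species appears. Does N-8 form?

K-30 present → R-15 forms (R3).
K-30, R-15, and H-62 present → T-22 forms (R1).
H-55 and R-15 present → L-71 forms (R4).
T-22, R-15, and L-71 present → M-33 forms (R7).
M-33, H-62, and R-15 present → N-8 forms (R6).

Yes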